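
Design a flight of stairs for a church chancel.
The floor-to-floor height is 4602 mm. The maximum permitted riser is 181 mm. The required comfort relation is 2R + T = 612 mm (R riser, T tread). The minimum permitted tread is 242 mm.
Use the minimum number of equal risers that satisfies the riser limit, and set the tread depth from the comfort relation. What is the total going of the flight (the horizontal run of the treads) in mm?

6450 mm

4602 / 181 = 25.43, so 26 risers are needed.
Each riser is 4602/26 = 177 mm (≤ 181 mm).
T = 612 − 2·177 = 258 mm, which satisfies the 242 mm minimum.
26 risers give 25 treads; going = 25 × 258 = 6450 mm.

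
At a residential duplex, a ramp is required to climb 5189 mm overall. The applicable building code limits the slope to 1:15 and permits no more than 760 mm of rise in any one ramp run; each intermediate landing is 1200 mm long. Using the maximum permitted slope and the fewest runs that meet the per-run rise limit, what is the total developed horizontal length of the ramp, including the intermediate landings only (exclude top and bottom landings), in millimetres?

At most 760 each: 5189/760 = 6.83, giving 7 ramp runs. That means 6 intermediate landings.
Horizontal run for 5189 mm of rise at 1:15 is 5189 × 15 = 77835 mm.
6 intermediate landings contribute 6 × 1200 = 7200 mm.
Developed length = 77835 + 7200 = 85035 mm.

85035 mm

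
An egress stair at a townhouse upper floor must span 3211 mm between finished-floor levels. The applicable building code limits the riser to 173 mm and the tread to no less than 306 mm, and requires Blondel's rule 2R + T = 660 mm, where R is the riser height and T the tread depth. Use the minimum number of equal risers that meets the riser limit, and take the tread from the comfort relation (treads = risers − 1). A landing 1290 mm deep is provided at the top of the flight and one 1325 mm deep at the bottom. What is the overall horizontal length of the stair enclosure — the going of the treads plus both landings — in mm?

At most 173 each: 3211/173 = 18.56, giving 19 risers.
Riser R = 3211 / 19 = 169 mm, within the 173 mm limit.
From 2R + T = 660: T = 660 − 338 = 322 mm.
Going = (19 − 1) × 322 = 5796 mm.
Add landings: 5796 + 1290 + 1325 = 8411 mm.

8411 mm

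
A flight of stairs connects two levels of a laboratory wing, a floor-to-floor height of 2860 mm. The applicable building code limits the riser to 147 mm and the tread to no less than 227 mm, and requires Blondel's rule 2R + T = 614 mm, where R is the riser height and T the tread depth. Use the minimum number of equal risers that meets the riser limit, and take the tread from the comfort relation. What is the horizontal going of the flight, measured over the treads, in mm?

6232 mm

2860 / 147 = 19.456 → round up to 20 risers.
Each riser is 2860/20 = 143 mm (≤ 147 mm).
T = 614 − 2·143 = 328 mm, which satisfies the 227 mm minimum.
Going = (20 − 1) × 328 = 6232 mm.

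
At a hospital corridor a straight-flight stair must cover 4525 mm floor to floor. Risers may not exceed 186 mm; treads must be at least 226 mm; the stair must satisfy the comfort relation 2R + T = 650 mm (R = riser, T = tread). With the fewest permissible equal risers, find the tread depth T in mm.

4525 / 186 = 24.328 → round up to 25 risers.
Riser R = 4525 / 25 = 181 mm, within the 186 mm limit.
From 2R + T = 650: T = 650 − 362 = 288 mm.

288 mm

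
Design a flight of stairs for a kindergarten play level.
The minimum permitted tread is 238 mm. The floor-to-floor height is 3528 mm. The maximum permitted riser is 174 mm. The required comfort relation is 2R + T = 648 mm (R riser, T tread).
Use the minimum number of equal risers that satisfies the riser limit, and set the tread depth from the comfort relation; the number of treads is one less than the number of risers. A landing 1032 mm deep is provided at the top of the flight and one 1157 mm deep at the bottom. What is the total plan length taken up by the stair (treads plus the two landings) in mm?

⌈3528/174⌉ = 21 risers.
Riser R = 3528 / 21 = 168 mm, within the 174 mm limit.
From 2R + T = 648: T = 648 − 336 = 312 mm.
Going = (21 − 1) × 312 = 6240 mm.
Add landings: 6240 + 1032 + 1157 = 8429 mm.

8429 mm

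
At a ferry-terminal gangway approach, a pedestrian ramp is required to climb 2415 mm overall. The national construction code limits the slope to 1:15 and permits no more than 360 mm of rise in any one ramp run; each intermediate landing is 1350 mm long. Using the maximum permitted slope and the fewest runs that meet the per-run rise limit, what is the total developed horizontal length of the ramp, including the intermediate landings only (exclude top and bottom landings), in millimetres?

2415 / 360 = 6.71, so 7 ramp runs are needed. That means 6 intermediate landings.
Horizontal run for 2415 mm of rise at 1:15 is 2415 × 15 = 36225 mm.
6 intermediate landings contribute 6 × 1350 = 8100 mm.
Developed length = 36225 + 8100 = 44325 mm.

44325 mm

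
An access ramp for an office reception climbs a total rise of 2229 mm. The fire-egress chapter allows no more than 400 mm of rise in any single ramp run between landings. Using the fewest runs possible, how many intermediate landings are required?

5 intermediate landings

⌈2229/400⌉ = 6 ramp runs.
6 runs are separated by 5 intermediate landings.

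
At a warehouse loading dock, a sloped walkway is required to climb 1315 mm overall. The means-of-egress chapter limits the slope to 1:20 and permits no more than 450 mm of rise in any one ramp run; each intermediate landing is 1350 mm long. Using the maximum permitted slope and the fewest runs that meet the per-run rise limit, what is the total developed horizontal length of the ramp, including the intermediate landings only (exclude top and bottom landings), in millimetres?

1315 / 450 = 2.922 → round up to 3 ramp runs. That means 2 intermediate landings.
Horizontal run for 1315 mm of rise at 1:20 is 1315 × 20 = 26300 mm.
2 intermediate landings contribute 2 × 1350 = 2700 mm.
Developed length = 26300 + 2700 = 29000 mm.

29000 mm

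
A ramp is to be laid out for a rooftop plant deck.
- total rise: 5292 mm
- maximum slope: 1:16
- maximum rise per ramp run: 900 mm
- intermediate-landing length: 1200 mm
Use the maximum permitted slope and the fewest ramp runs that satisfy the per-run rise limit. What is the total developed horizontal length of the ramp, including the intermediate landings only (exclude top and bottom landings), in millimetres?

5292 / 900 = 5.880 → round up to 6 ramp runs. That means 5 intermediate landings.
Ramp run (horizontal) at 1:16: 5292 × 16 = 84672 mm.
Intermediate landings: 5 × 1200 = 6000 mm.
Developed length = 84672 + 6000 = 90672 mm.

90672 mm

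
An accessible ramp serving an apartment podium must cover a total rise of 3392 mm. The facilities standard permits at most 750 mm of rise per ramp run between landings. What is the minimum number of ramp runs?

3392 / 750 = 4.52, so 5 ramp runs are needed.

5 runs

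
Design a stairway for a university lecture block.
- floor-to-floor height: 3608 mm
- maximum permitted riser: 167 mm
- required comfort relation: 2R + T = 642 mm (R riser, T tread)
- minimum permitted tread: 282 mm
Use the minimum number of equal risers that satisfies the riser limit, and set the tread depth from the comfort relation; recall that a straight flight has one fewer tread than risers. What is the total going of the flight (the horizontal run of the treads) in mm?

3608 / 167 = 21.605 → round up to 22 risers.
R = 3608 ÷ 22 = 164 mm.
From 2R + T = 642: T = 642 − 328 = 314 mm.
22 risers give 21 treads; going = 21 × 314 = 6594 mm.

6594 mm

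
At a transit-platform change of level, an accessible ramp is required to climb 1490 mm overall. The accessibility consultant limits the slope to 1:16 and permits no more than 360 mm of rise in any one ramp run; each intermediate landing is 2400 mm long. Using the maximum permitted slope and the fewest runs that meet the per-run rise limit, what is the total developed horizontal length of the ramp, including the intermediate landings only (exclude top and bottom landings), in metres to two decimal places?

33.44 m

1490 / 360 = 4.139 → round up to 5 ramp runs. That means 4 intermediate landings.
Horizontal run for 1490 mm of rise at 1:16 is 1490 × 16 = 23840 mm.
Intermediate landings: 4 × 2400 = 9600 mm.
Developed length = 23840 + 9600 = 33440 mm.
= 33.44 m.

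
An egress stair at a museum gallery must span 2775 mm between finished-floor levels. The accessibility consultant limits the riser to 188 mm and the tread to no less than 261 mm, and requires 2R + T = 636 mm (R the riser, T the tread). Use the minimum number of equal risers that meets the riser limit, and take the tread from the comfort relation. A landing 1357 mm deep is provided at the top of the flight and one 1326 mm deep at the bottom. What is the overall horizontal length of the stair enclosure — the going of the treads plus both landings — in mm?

2775 / 188 = 14.76, so 15 risers are needed.
Riser R = 2775 / 15 = 185 mm, within the 188 mm limit.
T = 636 − 2·185 = 266 mm, which satisfies the 261 mm minimum.
Treads = 15 − 1 = 14; going = 14 × 266 = 3724 mm.
Add landings: 3724 + 1357 + 1326 = 6407 mm.

6407 mm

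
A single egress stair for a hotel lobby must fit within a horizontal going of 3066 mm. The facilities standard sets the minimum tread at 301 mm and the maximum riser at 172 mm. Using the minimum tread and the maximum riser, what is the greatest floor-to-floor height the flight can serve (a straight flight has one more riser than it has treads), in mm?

Treads that fit: ⌊3066 / 301⌋ = 10.
Risers = treads + 1 = 11.
Maximum height = 11 × 172 = 1892 mm.

1892 mm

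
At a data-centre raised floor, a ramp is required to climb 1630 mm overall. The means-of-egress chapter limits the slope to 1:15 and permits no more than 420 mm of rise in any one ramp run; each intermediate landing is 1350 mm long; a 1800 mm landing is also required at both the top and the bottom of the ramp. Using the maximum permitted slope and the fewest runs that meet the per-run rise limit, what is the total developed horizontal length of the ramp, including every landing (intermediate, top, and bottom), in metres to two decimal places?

32.10 m

1630 / 420 = 3.881 → round up to 4 ramp runs. That means 3 intermediate landings.
Ramp run (horizontal) at 1:15: 1630 × 15 = 24450 mm.
Intermediate landings: 3 × 1350 = 4050 mm.
Top and bottom landings: 2 × 1800 = 3600 mm.
Total = 24450 + 4050 + 3600 = 32100 mm.
= 32.10 m.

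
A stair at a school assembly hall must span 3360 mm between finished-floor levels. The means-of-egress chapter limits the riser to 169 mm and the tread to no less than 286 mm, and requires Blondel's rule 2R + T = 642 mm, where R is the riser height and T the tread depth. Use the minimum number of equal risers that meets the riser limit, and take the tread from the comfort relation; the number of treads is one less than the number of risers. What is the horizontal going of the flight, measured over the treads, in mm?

5814 mm

3360 / 169 = 19.882 → round up to 20 risers.
Riser R = 3360 / 20 = 168 mm, within the 169 mm limit.
From 2R + T = 642: T = 642 − 336 = 306 mm.
Treads = 20 − 1 = 19; going = 19 × 306 = 5814 mm.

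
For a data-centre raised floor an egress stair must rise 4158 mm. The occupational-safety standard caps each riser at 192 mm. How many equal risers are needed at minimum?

22 risers

At most 192 each: 4158/192 = 21.66, giving 22 risers.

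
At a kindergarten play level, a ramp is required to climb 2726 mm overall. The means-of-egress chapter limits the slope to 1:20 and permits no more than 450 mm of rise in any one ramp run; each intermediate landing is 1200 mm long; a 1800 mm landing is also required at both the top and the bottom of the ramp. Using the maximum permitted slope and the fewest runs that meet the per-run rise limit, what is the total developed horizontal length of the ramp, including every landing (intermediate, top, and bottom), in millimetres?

65320 mm

At most 450 each: 2726/450 = 6.06, giving 7 ramp runs. That means 6 intermediate landings.
Horizontal run for 2726 mm of rise at 1:20 is 2726 × 20 = 54520 mm.
Intermediate landings: 6 × 1200 = 7200 mm.
Top and bottom landings: 2 × 1800 = 3600 mm.
Total = 54520 + 7200 + 3600 = 65320 mm.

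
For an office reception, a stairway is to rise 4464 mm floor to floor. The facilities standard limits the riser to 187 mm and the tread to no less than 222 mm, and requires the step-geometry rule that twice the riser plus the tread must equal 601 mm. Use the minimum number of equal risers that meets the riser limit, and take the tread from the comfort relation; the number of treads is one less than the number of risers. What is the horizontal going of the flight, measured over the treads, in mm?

4464 / 187 = 23.87, so 24 risers are needed.
Riser R = 4464 / 24 = 186 mm, within the 187 mm limit.
T = 601 − 2·186 = 229 mm, which satisfies the 222 mm minimum.
24 risers give 23 treads; going = 23 × 229 = 5267 mm.

5267 mm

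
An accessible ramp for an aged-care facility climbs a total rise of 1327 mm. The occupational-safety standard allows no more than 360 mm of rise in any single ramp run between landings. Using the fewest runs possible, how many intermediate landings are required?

1327 / 360 = 3.686 → round up to 4 ramp runs.
4 runs are separated by 3 intermediate landings.

3 intermediate landings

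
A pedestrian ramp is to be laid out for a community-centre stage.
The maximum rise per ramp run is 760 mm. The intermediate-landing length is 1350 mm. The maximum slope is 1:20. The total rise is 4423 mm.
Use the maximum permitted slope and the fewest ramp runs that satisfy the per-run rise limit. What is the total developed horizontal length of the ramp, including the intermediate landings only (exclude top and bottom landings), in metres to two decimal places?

95.21 m

4423 / 760 = 5.82, so 6 ramp runs are needed. That means 5 intermediate landings.
Horizontal run for 4423 mm of rise at 1:20 is 4423 × 20 = 88460 mm.
5 intermediate landings contribute 5 × 1350 = 6750 mm.
Total developed length = 88460 + 6750 = 95210 mm.
= 95.21 m.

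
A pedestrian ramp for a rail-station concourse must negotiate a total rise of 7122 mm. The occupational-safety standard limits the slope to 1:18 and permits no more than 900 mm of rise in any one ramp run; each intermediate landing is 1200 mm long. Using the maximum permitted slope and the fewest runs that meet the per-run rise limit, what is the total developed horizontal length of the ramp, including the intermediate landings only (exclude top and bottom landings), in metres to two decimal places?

At most 900 each: 7122/900 = 7.91, giving 8 ramp runs. That means 7 intermediate landings.
Horizontal run for 7122 mm of rise at 1:18 is 7122 × 18 = 128196 mm.
7 intermediate landings contribute 7 × 1200 = 8400 mm.
Total developed length = 128196 + 8400 = 136596 mm.
= 136.60 m.

136.60 m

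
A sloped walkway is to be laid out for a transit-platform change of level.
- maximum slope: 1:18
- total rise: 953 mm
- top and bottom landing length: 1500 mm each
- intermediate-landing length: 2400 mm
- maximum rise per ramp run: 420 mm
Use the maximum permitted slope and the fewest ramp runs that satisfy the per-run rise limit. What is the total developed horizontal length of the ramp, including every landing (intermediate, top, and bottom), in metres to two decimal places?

24.95 m

953 / 420 = 2.269 → round up to 3 ramp runs. That means 2 intermediate landings.
Horizontal run for 953 mm of rise at 1:18 is 953 × 18 = 17154 mm.
2 intermediate landings contribute 2 × 2400 = 4800 mm.
Top and bottom landings: 2 × 1500 = 3000 mm.
Total = 17154 + 4800 + 3000 = 24954 mm.
= 24.95 m.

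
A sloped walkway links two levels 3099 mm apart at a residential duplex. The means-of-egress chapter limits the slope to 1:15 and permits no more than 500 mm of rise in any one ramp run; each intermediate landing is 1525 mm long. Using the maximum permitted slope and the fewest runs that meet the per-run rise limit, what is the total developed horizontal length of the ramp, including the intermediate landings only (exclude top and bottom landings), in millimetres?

3099 / 500 = 6.198 → round up to 7 ramp runs. That means 6 intermediate landings.
Horizontal run for 3099 mm of rise at 1:15 is 3099 × 15 = 46485 mm.
Intermediate landings: 6 × 1525 = 9150 mm.
Developed length = 46485 + 9150 = 55635 mm.

55635 mm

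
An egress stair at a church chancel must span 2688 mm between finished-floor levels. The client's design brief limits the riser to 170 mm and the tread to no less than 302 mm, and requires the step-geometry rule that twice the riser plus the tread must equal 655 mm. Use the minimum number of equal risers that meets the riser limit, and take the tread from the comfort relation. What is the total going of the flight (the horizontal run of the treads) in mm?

4785 mm

At most 170 each: 2688/170 = 15.81, giving 16 risers.
Each riser is 2688/16 = 168 mm (≤ 170 mm).
Tread T = 655 − 2 × 168 = 319 mm (≥ 302 mm).
Going = (16 − 1) × 319 = 4785 mm.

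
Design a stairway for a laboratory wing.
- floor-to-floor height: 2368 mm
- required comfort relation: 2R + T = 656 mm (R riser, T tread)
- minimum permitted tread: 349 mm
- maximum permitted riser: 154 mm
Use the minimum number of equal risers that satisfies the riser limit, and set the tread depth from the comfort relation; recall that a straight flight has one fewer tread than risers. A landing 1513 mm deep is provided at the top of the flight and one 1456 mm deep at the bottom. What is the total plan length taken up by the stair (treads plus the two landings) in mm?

8369 mm

⌈2368/154⌉ = 16 risers.
Riser R = 2368 / 16 = 148 mm, within the 154 mm limit.
From 2R + T = 656: T = 656 − 296 = 360 mm.
Going = (16 − 1) × 360 = 5400 mm.
Enclosure = 5400 + 1513 + 1456 = 8369 mm.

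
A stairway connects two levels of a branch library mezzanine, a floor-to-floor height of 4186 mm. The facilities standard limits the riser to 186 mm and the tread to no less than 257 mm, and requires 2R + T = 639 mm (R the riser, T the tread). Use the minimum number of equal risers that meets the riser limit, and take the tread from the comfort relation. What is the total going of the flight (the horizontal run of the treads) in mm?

6050 mm

4186 / 186 = 22.51, so 23 risers are needed.
Riser R = 4186 / 23 = 182 mm, within the 186 mm limit.
From 2R + T = 639: T = 639 − 364 = 275 mm.
Treads = 23 − 1 = 22; going = 22 × 275 = 6050 mm.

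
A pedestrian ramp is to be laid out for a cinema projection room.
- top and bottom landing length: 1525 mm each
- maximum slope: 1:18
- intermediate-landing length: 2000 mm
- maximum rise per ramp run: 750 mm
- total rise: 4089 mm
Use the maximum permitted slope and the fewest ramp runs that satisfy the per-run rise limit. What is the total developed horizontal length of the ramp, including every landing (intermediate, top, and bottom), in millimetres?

4089 / 750 = 5.452 → round up to 6 ramp runs. That means 5 intermediate landings.
Ramp run (horizontal) at 1:18: 4089 × 18 = 73602 mm.
5 intermediate landings contribute 5 × 2000 = 10000 mm.
Top and bottom landings: 2 × 1525 = 3050 mm.
Total = 73602 + 10000 + 3050 = 86652 mm.

86652 mm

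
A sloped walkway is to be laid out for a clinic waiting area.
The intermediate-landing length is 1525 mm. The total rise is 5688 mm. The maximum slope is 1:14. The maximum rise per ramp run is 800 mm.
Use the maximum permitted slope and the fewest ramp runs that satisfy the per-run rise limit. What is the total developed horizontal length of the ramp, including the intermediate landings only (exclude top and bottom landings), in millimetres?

90307 mm

At most 800 each: 5688/800 = 7.11, giving 8 ramp runs. That means 7 intermediate landings.
Horizontal run for 5688 mm of rise at 1:14 is 5688 × 14 = 79632 mm.
7 intermediate landings contribute 7 × 1525 = 10675 mm.
Total developed length = 79632 + 10675 = 90307 mm.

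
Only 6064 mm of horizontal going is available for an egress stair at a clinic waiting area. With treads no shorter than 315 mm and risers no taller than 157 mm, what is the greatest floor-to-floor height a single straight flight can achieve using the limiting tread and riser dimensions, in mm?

3140 mm

6064 / 315 = 19.25, so 19 treads fit.
Risers = treads + 1 = 20.
Maximum height = 20 × 157 = 3140 mm.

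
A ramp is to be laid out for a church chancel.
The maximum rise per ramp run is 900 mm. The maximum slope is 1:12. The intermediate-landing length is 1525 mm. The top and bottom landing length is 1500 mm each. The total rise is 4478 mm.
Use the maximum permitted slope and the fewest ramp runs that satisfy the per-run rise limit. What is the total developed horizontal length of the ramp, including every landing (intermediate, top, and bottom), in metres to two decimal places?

62.84 m

4478 / 900 = 4.976 → round up to 5 ramp runs. That means 4 intermediate landings.
Horizontal run for 4478 mm of rise at 1:12 is 4478 × 12 = 53736 mm.
4 intermediate landings contribute 4 × 1525 = 6100 mm.
Top and bottom landings: 2 × 1500 = 3000 mm.
Total = 53736 + 6100 + 3000 = 62836 mm.
= 62.84 m.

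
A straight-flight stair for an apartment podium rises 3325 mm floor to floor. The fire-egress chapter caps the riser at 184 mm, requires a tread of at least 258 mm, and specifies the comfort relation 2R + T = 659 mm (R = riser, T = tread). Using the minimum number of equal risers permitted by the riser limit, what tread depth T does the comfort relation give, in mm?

309 mm

⌈3325/184⌉ = 19 risers.
R = 3325 ÷ 19 = 175 mm.
From 2R + T = 659: T = 659 − 350 = 309 mm.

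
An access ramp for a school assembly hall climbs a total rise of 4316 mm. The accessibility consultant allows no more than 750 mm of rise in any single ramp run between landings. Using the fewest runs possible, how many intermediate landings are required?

⌈4316/750⌉ = 6 ramp runs.
6 runs are separated by 5 intermediate landings.

5 intermediate landings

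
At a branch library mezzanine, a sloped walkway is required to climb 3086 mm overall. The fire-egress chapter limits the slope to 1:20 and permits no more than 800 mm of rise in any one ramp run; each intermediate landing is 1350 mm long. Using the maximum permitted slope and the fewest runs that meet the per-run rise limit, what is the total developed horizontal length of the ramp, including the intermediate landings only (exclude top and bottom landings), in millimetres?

65770 mm

3086 / 800 = 3.857 → round up to 4 ramp runs. That means 3 intermediate landings.
Ramp run (horizontal) at 1:20: 3086 × 20 = 61720 mm.
3 intermediate landings contribute 3 × 1350 = 4050 mm.
Developed length = 61720 + 4050 = 65770 mm.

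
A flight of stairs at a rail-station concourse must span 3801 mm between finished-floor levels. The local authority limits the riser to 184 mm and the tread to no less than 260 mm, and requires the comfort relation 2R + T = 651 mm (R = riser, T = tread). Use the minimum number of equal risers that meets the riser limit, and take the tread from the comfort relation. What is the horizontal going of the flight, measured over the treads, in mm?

5780 mm

At most 184 each: 3801/184 = 20.66, giving 21 risers.
Riser R = 3801 / 21 = 181 mm, within the 184 mm limit.
From 2R + T = 651: T = 651 − 362 = 289 mm.
Going = (21 − 1) × 289 = 5780 mm.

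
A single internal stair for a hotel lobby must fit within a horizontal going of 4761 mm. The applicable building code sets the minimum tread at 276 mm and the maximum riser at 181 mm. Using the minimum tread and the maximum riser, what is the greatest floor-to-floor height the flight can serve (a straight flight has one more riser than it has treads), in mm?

3258 mm

Treads that fit: ⌊4761 / 276⌋ = 17.
Risers = treads + 1 = 18.
Maximum height = 18 × 181 = 3258 mm.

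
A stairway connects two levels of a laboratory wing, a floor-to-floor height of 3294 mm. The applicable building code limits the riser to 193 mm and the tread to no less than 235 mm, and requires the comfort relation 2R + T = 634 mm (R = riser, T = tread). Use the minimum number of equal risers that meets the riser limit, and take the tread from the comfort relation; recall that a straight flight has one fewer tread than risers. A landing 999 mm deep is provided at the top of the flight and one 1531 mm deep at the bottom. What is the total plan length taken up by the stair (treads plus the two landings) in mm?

7086 mm

3294 / 193 = 17.07, so 18 risers are needed.
Riser R = 3294 / 18 = 183 mm, within the 193 mm limit.
From 2R + T = 634: T = 634 − 366 = 268 mm.
Treads = 18 − 1 = 17; going = 17 × 268 = 4556 mm.
Add landings: 4556 + 999 + 1531 = 7086 mm.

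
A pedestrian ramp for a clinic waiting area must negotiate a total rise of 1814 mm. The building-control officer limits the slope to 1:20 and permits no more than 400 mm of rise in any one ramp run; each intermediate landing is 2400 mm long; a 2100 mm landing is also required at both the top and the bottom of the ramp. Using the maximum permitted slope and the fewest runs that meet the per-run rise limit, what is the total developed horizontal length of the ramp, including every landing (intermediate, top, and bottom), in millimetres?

⌈1814/400⌉ = 5 ramp runs. That means 4 intermediate landings.
Horizontal run for 1814 mm of rise at 1:20 is 1814 × 20 = 36280 mm.
4 intermediate landings contribute 4 × 2400 = 9600 mm.
Top and bottom landings: 2 × 2100 = 4200 mm.
Total = 36280 + 9600 + 4200 = 50080 mm.

50080 mm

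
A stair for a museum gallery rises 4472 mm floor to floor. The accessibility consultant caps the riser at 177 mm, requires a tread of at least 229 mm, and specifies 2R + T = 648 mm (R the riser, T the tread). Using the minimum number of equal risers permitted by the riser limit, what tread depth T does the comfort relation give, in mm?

At most 177 each: 4472/177 = 25.27, giving 26 risers.
Riser R = 4472 / 26 = 172 mm, within the 177 mm limit.
From 2R + T = 648: T = 648 − 344 = 304 mm.

304 mm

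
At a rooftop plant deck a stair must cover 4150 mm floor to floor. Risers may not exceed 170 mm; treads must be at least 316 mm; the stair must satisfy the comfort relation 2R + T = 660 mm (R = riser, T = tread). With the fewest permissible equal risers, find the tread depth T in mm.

4150 / 170 = 24.41, so 25 risers are needed.
Riser R = 4150 / 25 = 166 mm, within the 170 mm limit.
Tread T = 660 − 2 × 166 = 328 mm (≥ 316 mm).

328 mm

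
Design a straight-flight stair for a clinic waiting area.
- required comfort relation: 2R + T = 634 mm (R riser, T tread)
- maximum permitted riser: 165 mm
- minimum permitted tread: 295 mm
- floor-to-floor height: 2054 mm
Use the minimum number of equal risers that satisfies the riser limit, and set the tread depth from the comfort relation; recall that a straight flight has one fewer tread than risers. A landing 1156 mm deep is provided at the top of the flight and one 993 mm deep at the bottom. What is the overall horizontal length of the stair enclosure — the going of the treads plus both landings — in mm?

5965 mm

2054 / 165 = 12.448 → round up to 13 risers.
R = 2054 ÷ 13 = 158 mm.
T = 634 − 2·158 = 318 mm, which satisfies the 295 mm minimum.
Treads = 13 − 1 = 12; going = 12 × 318 = 3816 mm.
Add landings: 3816 + 1156 + 993 = 5965 mm.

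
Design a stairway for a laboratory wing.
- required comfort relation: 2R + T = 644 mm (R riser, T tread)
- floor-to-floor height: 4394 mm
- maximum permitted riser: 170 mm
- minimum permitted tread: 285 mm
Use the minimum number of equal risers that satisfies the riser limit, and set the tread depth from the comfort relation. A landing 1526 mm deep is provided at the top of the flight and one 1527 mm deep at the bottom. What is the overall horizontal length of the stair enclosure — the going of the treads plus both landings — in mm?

4394 / 170 = 25.85, so 26 risers are needed.
Each riser is 4394/26 = 169 mm (≤ 170 mm).
Tread T = 644 − 2 × 169 = 306 mm (≥ 285 mm).
26 risers give 25 treads; going = 25 × 306 = 7650 mm.
Enclosure = 7650 + 1526 + 1527 = 10703 mm.

10703 mm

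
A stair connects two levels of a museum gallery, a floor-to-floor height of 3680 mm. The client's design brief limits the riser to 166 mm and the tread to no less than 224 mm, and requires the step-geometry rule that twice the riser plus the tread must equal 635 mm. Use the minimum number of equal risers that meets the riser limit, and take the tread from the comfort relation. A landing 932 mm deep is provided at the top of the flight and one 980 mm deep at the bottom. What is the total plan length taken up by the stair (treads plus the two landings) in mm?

8842 mm

3680 / 166 = 22.169 → round up to 23 risers.
R = 3680 ÷ 23 = 160 mm.
From 2R + T = 635: T = 635 − 320 = 315 mm.
Going = (23 − 1) × 315 = 6930 mm.
Enclosure = 6930 + 932 + 980 = 8842 mm.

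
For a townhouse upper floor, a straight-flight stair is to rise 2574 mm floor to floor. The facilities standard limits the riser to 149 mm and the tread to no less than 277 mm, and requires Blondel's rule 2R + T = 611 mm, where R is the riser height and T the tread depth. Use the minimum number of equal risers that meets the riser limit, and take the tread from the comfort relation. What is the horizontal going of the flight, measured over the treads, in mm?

5525 mm

⌈2574/149⌉ = 18 risers.
Riser R = 2574 / 18 = 143 mm, within the 149 mm limit.
T = 611 − 2·143 = 325 mm, which satisfies the 277 mm minimum.
Going = (18 − 1) × 325 = 5525 mm.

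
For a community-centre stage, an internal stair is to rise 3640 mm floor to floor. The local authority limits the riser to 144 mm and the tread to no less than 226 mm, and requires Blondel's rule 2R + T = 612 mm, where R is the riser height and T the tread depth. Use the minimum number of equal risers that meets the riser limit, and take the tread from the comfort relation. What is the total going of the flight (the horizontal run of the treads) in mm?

3640 / 144 = 25.28, so 26 risers are needed.
R = 3640 ÷ 26 = 140 mm.
From 2R + T = 612: T = 612 − 280 = 332 mm.
Treads = 26 − 1 = 25; going = 25 × 332 = 8300 mm.

8300 mm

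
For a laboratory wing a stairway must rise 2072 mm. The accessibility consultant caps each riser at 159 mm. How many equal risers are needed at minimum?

2072 / 159 = 13.03, so 14 risers are needed.

14 risers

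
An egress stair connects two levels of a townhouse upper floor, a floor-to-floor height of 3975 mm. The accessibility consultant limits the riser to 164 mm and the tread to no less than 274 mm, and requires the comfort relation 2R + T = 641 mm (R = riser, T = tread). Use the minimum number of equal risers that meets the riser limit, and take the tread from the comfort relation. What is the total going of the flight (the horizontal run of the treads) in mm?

⌈3975/164⌉ = 25 risers.
Each riser is 3975/25 = 159 mm (≤ 164 mm).
T = 641 − 2·159 = 323 mm, which satisfies the 274 mm minimum.
Going = (25 − 1) × 323 = 7752 mm.

7752 mm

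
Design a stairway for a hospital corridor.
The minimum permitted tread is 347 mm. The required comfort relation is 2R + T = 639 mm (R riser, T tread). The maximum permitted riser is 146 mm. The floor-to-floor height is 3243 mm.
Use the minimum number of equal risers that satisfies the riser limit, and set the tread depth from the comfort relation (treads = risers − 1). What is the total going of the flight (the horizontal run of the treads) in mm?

7854 mm

At most 146 each: 3243/146 = 22.21, giving 23 risers.
R = 3243 ÷ 23 = 141 mm.
Tread T = 639 − 2 × 141 = 357 mm (≥ 347 mm).
Going = (23 − 1) × 357 = 7854 mm.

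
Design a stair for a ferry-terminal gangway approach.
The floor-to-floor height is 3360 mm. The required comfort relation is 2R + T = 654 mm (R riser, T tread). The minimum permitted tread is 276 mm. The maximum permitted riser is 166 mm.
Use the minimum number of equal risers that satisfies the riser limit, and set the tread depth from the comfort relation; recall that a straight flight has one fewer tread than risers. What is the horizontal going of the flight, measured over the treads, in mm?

6680 mm

At most 166 each: 3360/166 = 20.24, giving 21 risers.
Riser R = 3360 / 21 = 160 mm, within the 166 mm limit.
From 2R + T = 654: T = 654 − 320 = 334 mm.
Going = (21 − 1) × 334 = 6680 mm.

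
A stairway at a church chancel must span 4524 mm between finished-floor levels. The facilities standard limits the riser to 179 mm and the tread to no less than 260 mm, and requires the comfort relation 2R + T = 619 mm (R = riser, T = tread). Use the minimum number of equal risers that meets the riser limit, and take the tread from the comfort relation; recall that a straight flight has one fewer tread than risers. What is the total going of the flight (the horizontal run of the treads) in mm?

6775 mm

At most 179 each: 4524/179 = 25.27, giving 26 risers.
Riser R = 4524 / 26 = 174 mm, within the 179 mm limit.
From 2R + T = 619: T = 619 − 348 = 271 mm.
Going = (26 − 1) × 271 = 6775 mm.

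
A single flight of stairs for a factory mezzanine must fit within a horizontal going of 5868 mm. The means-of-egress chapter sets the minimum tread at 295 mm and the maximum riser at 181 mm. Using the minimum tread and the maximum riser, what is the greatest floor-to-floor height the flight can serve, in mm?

5868 / 295 = 19.89, so 19 treads fit.
Risers = treads + 1 = 20.
Maximum height = 20 × 181 = 3620 mm.

3620 mm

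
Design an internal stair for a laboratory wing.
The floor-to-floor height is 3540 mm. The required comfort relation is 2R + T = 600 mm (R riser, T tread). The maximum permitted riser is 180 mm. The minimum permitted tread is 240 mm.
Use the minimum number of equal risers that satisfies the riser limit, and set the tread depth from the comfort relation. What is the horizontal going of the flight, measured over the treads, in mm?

4674 mm

⌈3540/180⌉ = 20 risers.
Each riser is 3540/20 = 177 mm (≤ 180 mm).
T = 600 − 2·177 = 246 mm, which satisfies the 240 mm minimum.
20 risers give 19 treads; going = 19 × 246 = 4674 mm.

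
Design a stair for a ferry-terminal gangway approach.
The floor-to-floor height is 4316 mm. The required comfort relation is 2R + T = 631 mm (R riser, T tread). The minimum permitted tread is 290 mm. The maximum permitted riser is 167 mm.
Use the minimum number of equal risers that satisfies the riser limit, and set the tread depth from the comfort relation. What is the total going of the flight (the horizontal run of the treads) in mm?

4316 / 167 = 25.84, so 26 risers are needed.
Riser R = 4316 / 26 = 166 mm, within the 167 mm limit.
From 2R + T = 631: T = 631 − 332 = 299 mm.
Treads = 26 − 1 = 25; going = 25 × 299 = 7475 mm.

7475 mm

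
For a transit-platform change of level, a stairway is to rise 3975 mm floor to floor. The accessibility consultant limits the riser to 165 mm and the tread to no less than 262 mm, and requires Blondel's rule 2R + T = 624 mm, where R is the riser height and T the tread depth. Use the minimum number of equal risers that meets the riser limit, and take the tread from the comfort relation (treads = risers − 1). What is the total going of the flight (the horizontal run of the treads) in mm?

7344 mm

3975 / 165 = 24.091 → round up to 25 risers.
Each riser is 3975/25 = 159 mm (≤ 165 mm).
From 2R + T = 624: T = 624 − 318 = 306 mm.
Treads = 25 − 1 = 24; going = 24 × 306 = 7344 mm.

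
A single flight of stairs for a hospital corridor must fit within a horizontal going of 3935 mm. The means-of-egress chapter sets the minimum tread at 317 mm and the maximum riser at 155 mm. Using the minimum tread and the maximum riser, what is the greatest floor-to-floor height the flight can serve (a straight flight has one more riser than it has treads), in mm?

3935 / 317 = 12.41, so 12 treads fit.
Risers = treads + 1 = 13.
Maximum height = 13 × 155 = 2015 mm.

2015 mm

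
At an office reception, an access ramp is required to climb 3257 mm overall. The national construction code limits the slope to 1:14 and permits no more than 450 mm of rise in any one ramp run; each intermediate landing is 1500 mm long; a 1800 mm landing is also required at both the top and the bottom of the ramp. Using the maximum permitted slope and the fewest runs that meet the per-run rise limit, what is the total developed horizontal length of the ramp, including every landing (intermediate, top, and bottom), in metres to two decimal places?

59.70 m

3257 / 450 = 7.24, so 8 ramp runs are needed. That means 7 intermediate landings.
Ramp run (horizontal) at 1:14: 3257 × 14 = 45598 mm.
Intermediate landings: 7 × 1500 = 10500 mm.
Top and bottom landings: 2 × 1800 = 3600 mm.
Total = 45598 + 10500 + 3600 = 59698 mm.
= 59.70 m.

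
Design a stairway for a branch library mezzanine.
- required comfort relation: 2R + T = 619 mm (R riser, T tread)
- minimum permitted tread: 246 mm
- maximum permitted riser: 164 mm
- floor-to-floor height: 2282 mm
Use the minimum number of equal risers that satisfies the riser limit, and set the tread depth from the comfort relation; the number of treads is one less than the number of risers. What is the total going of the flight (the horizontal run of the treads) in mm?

3809 mm

2282 / 164 = 13.915 → round up to 14 risers.
Each riser is 2282/14 = 163 mm (≤ 164 mm).
Tread T = 619 − 2 × 163 = 293 mm (≥ 246 mm).
Going = (14 − 1) × 293 = 3809 mm.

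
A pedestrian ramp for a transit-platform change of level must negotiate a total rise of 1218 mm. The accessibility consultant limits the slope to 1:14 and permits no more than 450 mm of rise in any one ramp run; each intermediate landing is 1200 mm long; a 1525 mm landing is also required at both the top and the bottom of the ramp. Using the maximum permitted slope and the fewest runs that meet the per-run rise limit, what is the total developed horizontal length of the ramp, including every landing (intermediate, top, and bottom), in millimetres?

1218 / 450 = 2.71, so 3 ramp runs are needed. That means 2 intermediate landings.
Ramp run (horizontal) at 1:14: 1218 × 14 = 17052 mm.
2 intermediate landings contribute 2 × 1200 = 2400 mm.
Top and bottom landings: 2 × 1525 = 3050 mm.
Total = 17052 + 2400 + 3050 = 22502 mm.

22502 mm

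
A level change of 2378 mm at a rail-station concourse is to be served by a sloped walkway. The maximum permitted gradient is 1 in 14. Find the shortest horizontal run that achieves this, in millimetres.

At 1:14 the run is 14 × 2378 = 33292 mm.

33292 mm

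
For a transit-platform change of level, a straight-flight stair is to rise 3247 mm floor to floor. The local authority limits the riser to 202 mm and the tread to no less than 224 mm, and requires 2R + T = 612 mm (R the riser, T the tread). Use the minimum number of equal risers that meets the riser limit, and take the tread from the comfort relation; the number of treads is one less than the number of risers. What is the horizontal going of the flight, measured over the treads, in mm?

3680 mm

3247 / 202 = 16.074 → round up to 17 risers.
Riser R = 3247 / 17 = 191 mm, within the 202 mm limit.
T = 612 − 2·191 = 230 mm, which satisfies the 224 mm minimum.
17 risers give 16 treads; going = 16 × 230 = 3680 mm.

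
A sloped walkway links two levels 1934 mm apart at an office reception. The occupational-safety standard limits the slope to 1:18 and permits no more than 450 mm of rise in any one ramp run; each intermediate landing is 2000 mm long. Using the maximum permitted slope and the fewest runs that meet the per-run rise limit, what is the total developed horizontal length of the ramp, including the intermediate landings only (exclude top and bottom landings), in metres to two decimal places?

1934 / 450 = 4.30, so 5 ramp runs are needed. That means 4 intermediate landings.
Ramp run (horizontal) at 1:18: 1934 × 18 = 34812 mm.
Intermediate landings: 4 × 2000 = 8000 mm.
Developed length = 34812 + 8000 = 42812 mm.
= 42.81 m.

42.81 m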